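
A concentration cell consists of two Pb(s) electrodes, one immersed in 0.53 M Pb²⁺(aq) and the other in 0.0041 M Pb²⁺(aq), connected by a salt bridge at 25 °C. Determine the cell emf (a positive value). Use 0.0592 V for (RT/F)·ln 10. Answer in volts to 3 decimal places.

0.063 V

For a concentration cell E°cell = 0, since both electrodes use the same couple.
The compartment with the higher Pb²⁺(aq) concentration (0.53 M) acts as the cathode; ions are reduced there and produced at the dilute (0.0041 M) anode.
With n = 2, Ecell = −(0.0592/2)·log([dilute]/[conc]) = −(0.0592/2)·log(0.0041/0.53) = +0.063 V.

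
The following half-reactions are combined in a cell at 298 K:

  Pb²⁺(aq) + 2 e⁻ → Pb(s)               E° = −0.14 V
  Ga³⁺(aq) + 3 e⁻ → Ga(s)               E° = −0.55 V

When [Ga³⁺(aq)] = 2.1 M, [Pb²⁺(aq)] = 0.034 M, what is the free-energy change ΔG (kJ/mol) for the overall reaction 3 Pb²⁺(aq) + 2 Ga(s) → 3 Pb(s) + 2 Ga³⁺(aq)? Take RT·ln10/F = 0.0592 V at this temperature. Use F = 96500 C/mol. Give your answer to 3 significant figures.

−209 kJ/mol

The standard cell potential is −0.14 − (−0.55) = +0.41 V, with n = 6 electrons in the balanced equation.
Here Q = [Ga³⁺(aq)]^2 / [Pb²⁺(aq)]^3 = 1.12×10^5 (log Q = 5.050), giving E = +0.41 − (0.0592/6)·(5.050) = +0.3602 V.
Then ΔG = −nFE = −6 × 96500 × +0.3602 J/mol = −209 kJ/mol.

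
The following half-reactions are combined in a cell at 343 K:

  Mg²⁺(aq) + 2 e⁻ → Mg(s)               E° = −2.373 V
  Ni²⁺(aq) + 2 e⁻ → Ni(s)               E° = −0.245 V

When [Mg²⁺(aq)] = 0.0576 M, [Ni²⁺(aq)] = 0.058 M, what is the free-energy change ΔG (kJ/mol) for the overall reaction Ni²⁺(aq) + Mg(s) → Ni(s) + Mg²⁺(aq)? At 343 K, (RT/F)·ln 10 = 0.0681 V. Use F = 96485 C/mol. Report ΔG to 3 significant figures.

The standard cell potential is −0.245 − (−2.373) = +2.128 V, with n = 2 electrons in the balanced equation.
Q = [Mg²⁺(aq)] / [Ni²⁺(aq)] = 0.993, so log Q = −0.003 and E = +2.128 − (0.0681/2)(−0.003) = +2.1281 V.
ΔG = −nFE = −(2)(96485)(+2.1281) J/mol = −411 kJ/mol.

−411 kJ/mol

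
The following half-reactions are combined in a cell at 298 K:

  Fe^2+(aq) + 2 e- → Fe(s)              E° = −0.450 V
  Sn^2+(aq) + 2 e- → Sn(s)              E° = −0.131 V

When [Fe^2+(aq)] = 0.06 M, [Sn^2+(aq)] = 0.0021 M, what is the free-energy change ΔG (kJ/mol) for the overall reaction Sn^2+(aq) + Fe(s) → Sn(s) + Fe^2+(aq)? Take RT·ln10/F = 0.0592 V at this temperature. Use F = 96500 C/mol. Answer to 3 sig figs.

−53.2 kJ/mol

The standard cell potential is −0.131 − (−0.450) = +0.319 V, with n = 2 electrons in the balanced equation.
Q = [Fe^2+(aq)] / [Sn^2+(aq)] = 28.6, so log Q = 1.456 and E = +0.319 − (0.0592/2)(1.456) = +0.2759 V.
Finally ΔG = −nFE = −(2)(96500 C/mol)(+0.2759 V) = −53.2 kJ/mol.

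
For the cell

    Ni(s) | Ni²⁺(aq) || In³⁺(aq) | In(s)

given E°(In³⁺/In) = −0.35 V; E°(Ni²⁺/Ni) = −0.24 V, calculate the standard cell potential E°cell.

−0.11 V

By convention the left-hand electrode in cell notation is the anode (oxidation) and the right-hand electrode is the cathode (reduction).
E°cell = E°(right) − E°(left) = −0.35 − (−0.24) = −0.11 V.
The negative sign shows that, as written, the cell would require an external voltage to drive the reaction.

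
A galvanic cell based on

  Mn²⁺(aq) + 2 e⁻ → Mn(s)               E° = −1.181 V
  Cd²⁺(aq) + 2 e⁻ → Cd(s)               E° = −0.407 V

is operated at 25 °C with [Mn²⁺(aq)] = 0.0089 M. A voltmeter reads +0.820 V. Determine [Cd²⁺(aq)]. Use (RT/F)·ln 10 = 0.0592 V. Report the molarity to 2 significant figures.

The Cd²⁺/Cd couple has the larger reduction potential, so it is the cathode: E°cell = −0.407 − (−1.181) = +0.774 V and n = 2.
Since E = E° − (0.0592/n)·log Q, log Q = n(E° − E)/0.0592 = −1.554.
The balanced reaction is Cd²⁺(aq) + Mn(s) → Cd(s) + Mn²⁺(aq), so Q = [Mn²⁺(aq)] / [Cd²⁺(aq)].
Substituting the known concentrations and solving, log [Cd²⁺(aq)] = −0.497 and [Cd²⁺(aq)] = 0.32 M.

0.32 M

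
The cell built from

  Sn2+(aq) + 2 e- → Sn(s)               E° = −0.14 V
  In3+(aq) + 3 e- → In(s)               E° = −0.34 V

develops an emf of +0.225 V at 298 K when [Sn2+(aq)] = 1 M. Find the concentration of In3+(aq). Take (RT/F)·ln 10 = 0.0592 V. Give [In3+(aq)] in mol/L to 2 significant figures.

The Sn²⁺/Sn couple has the larger reduction potential, so it is the cathode: E°cell = −0.14 − (−0.34) = +0.20 V and n = 6.
Since E = E° − (0.0592/n)·log Q, log Q = n(E° − E)/0.0592 = −2.534.
For 3 Sn2+(aq) + 2 In(s) → 3 Sn(s) + 2 In3+(aq), the reaction quotient is Q = [In3+(aq)]^2 / [Sn2+(aq)]^3.
Isolating [In3+(aq)] in Q = 10^{−2.534} yields log [In3+(aq)] = −1.267, i.e. 0.054 M.

0.054 M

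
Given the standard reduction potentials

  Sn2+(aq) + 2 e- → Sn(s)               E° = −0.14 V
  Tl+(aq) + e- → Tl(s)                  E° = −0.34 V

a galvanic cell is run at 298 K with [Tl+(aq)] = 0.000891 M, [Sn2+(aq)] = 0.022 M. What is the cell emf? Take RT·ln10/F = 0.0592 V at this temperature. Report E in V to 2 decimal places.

+0.33 V

Sn²⁺/Sn is reduced (cathode, E° = −0.14 V) and Tl⁺/Tl is oxidized (anode).
E°cell = E°cat − E°an = −0.14 − (−0.34) = +0.20 V; n = 2.
For the overall reaction Sn2+(aq) + 2 Tl(s) → Sn(s) + 2 Tl+(aq), Q = [Tl+(aq)]^2 / [Sn2+(aq)] = 3.61×10^−5, giving log Q = −4.443.
By the Nernst equation, E = +0.20 − (0.0592/2)·(−4.443) = +0.33 V.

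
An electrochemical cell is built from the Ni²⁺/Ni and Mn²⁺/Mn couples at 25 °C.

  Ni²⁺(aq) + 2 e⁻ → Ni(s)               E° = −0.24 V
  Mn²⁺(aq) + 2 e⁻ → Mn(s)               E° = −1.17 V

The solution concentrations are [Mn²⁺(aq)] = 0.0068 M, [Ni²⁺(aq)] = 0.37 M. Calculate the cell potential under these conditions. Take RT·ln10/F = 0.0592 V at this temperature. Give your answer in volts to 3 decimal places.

Ni²⁺/Ni is reduced (cathode, E° = −0.24 V) and Mn²⁺/Mn is oxidized (anode).
E°cell = −0.24 − (−1.17) = +0.93 V, with n = 2 electrons transferred.
Balancing gives Ni²⁺(aq) + Mn(s) → Ni(s) + Mn²⁺(aq); hence Q = [Mn²⁺(aq)] / [Ni²⁺(aq)] = 0.0184 (log Q = −1.736).
E = E° − (0.0592/n)·log Q = +0.93 − (0.0592/2)(−1.736) = +0.981 V.

+0.981 V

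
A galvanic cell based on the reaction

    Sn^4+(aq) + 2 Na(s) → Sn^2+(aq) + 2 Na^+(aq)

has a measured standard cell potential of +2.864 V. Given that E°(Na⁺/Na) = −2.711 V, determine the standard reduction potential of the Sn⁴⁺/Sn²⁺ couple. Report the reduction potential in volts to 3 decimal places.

+0.153 V

In the reaction as written the Sn⁴⁺/Sn²⁺ couple is reduced (cathode) and Na⁺/Na is oxidized (anode), so E°cell = E°(Sn⁴⁺/Sn²⁺) − E°(Na⁺/Na).
E°(Sn⁴⁺/Sn²⁺) = E°cell + E°(anode) = +2.864 + (−2.711) = +0.153 V.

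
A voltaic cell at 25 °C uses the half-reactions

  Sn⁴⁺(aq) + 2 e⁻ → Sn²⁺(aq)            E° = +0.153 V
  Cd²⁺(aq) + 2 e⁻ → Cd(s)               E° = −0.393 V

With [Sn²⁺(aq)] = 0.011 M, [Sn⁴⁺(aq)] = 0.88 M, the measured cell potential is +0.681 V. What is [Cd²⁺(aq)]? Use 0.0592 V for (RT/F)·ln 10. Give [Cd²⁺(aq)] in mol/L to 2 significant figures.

0.0022 M

The Sn⁴⁺/Sn²⁺ couple has the larger reduction potential, so it is the cathode: E°cell = +0.153 − (−0.393) = +0.546 V and n = 2.
Rearranging E = E° − (0.0592/n)·log Q gives log Q = 2(+0.546 − (+0.681))/0.0592 = −4.561.
The balanced reaction is Sn⁴⁺(aq) + Cd(s) → Sn²⁺(aq) + Cd²⁺(aq), so Q = ([Sn²⁺(aq)]·[Cd²⁺(aq)]) / [Sn⁴⁺(aq)].
Isolating [Cd²⁺(aq)] in Q = 10^{−4.561} yields log [Cd²⁺(aq)] = −2.658, i.e. 0.0022 M.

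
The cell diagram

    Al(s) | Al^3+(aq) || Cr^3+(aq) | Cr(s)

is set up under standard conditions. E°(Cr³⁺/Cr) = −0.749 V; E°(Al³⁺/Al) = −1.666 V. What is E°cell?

By convention the left-hand electrode in cell notation is the anode (oxidation) and the right-hand electrode is the cathode (reduction).
E°cell = E°(right) − E°(left) = −0.749 − (−1.666) = +0.917 V.

+0.917 V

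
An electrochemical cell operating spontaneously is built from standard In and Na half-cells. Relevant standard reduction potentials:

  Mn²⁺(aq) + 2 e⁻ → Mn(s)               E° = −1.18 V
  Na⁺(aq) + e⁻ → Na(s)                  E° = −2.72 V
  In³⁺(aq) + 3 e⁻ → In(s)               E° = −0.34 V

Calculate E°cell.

Of the two couples in this cell, the one with the more positive reduction potential is reduced at the cathode: here that is In³⁺/In (−0.34 V); Na⁺/Na (−2.72 V) is the anode.
E°cell = E°(cathode) − E°(anode) = −0.34 − (−2.72) = +2.38 V.

+2.38 V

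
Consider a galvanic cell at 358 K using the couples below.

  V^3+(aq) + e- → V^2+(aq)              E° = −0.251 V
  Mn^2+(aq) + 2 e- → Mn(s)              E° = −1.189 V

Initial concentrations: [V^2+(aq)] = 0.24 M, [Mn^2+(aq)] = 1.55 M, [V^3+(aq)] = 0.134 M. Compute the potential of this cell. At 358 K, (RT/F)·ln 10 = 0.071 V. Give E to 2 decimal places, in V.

The V³⁺/V²⁺ couple has the more positive E°, so it is the cathode; Mn²⁺/Mn is the anode.
E°cell = E°cat − E°an = −0.251 − (−1.189) = +0.938 V; n = 2.
Balancing gives 2 V^3+(aq) + Mn(s) → 2 V^2+(aq) + Mn^2+(aq); hence Q = ([V^2+(aq)]^2·[Mn^2+(aq)]) / [V^3+(aq)]^2 = 4.97 (log Q = 0.697).
E = E° − (0.071/n)·log Q = +0.938 − (0.071/2)(0.697) = +0.91 V.

+0.91 V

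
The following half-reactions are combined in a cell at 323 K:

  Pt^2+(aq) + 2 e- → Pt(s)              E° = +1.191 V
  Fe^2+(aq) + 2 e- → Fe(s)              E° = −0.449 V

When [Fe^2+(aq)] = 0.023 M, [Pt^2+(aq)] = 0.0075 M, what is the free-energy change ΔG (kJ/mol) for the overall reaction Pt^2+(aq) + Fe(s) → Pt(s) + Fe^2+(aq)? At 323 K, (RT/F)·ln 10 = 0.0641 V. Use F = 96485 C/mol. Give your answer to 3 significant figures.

With Pt²⁺/Pt reduced at the cathode, E°cell = +1.191 − (−0.449) = +1.640 V and n = 2.
The reaction quotient is [Fe^2+(aq)] / [Pt^2+(aq)] = 3.07; by Nernst, E = +1.640 − (0.0641/2)(0.487) = +1.6244 V.
Finally ΔG = −nFE = −(2)(96485 C/mol)(+1.6244 V) = −313 kJ/mol.

−313 kJ/mol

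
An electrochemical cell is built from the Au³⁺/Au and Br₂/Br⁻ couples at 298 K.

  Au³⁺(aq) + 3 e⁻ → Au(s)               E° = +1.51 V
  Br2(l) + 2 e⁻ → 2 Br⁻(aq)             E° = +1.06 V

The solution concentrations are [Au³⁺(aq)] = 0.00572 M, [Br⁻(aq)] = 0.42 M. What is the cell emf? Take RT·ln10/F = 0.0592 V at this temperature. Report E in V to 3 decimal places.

+0.383 V

Au³⁺/Au is reduced (cathode, E° = +1.51 V) and Br₂/Br⁻ is oxidized (anode).
E°cell = +1.51 − (+1.06) = +0.45 V, with n = 6 electrons transferred.
Balancing gives 2 Au³⁺(aq) + 6 Br⁻(aq) → 2 Au(s) + 3 Br2(l); hence Q = 1 / ([Au³⁺(aq)]^2·[Br⁻(aq)]^6) = 5.57×10^6 (log Q = 6.746).
Applying E = E° − (RT ln10/nF)·log Q gives +0.45 − (0.0592/6)(6.746) = +0.383 V.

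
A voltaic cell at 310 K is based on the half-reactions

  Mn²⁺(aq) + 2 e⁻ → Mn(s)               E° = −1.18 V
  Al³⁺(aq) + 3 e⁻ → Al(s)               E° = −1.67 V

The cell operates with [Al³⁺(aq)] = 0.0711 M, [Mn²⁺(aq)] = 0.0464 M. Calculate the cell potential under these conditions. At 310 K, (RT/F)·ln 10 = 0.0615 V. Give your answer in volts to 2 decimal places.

+0.47 V

Mn²⁺/Mn is reduced (cathode, E° = −1.18 V) and Al³⁺/Al is oxidized (anode).
The standard potential is −1.18 − (−1.67) = +0.49 V and the balanced reaction transfers n = 6 electrons.
Balancing gives 3 Mn²⁺(aq) + 2 Al(s) → 3 Mn(s) + 2 Al³⁺(aq); hence Q = [Al³⁺(aq)]^2 / [Mn²⁺(aq)]^3 = 50.6 (log Q = 1.704).
Applying E = E° − (RT ln10/nF)·log Q gives +0.49 − (0.0615/6)(1.704) = +0.47 V.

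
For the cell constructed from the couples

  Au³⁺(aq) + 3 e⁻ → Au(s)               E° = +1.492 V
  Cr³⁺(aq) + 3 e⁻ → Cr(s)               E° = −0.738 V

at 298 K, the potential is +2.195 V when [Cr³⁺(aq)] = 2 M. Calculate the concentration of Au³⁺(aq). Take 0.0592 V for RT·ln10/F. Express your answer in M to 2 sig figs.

0.034 M

With Au³⁺/Au at the cathode and Cr³⁺/Cr at the anode, E°cell = +1.492 − (−0.738) = +2.230 V (n = 3).
Rearranging E = E° − (0.0592/n)·log Q gives log Q = 3(+2.230 − (+2.195))/0.0592 = 1.774.
For Au³⁺(aq) + Cr(s) → Au(s) + Cr³⁺(aq), the reaction quotient is Q = [Cr³⁺(aq)] / [Au³⁺(aq)].
Substituting the known concentrations and solving, log [Au³⁺(aq)] = −1.473 and [Au³⁺(aq)] = 0.034 M.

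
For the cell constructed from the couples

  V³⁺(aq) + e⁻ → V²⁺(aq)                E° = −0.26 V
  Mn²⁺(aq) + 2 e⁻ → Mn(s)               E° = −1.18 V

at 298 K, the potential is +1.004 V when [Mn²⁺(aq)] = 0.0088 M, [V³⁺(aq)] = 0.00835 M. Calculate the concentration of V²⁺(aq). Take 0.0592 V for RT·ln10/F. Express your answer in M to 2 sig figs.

0.0034 M

With V³⁺/V²⁺ at the cathode and Mn²⁺/Mn at the anode, E°cell = −0.26 − (−1.18) = +0.92 V (n = 2).
Since E = E° − (0.0592/n)·log Q, log Q = n(E° − E)/0.0592 = −2.838.
For 2 V³⁺(aq) + Mn(s) → 2 V²⁺(aq) + Mn²⁺(aq), the reaction quotient is Q = ([V²⁺(aq)]^2·[Mn²⁺(aq)]) / [V³⁺(aq)]^2.
Solving for the unknown gives log [V²⁺(aq)] = −2.470, so [V²⁺(aq)] ≈ 0.0034 M.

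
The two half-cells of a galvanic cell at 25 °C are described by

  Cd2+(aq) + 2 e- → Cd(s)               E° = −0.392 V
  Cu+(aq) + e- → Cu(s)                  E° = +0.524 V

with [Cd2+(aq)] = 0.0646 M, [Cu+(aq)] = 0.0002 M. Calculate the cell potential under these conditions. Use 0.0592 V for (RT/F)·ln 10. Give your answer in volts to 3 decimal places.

The Cu⁺/Cu couple has the more positive E°, so it is the cathode; Cd²⁺/Cd is the anode.
E°cell = +0.524 − (−0.392) = +0.916 V, with n = 2 electrons transferred.
Balancing gives 2 Cu+(aq) + Cd(s) → 2 Cu(s) + Cd2+(aq); hence Q = [Cd2+(aq)] / [Cu+(aq)]^2 = 1.62×10^6 (log Q = 6.208).
By the Nernst equation, E = +0.916 − (0.0592/2)·(6.208) = +0.732 V.

+0.732 V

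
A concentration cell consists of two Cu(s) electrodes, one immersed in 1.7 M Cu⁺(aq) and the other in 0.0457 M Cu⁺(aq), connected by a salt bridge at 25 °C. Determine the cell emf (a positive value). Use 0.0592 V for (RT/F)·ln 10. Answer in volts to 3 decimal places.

0.093 V

For a concentration cell E°cell = 0, since both electrodes use the same couple.
The compartment with the higher Cu⁺(aq) concentration (1.7 M) acts as the cathode; ions are reduced there and produced at the dilute (0.0457 M) anode.
With n = 1, Ecell = −(0.0592/1)·log([dilute]/[conc]) = −(0.0592/1)·log(0.0457/1.7) = +0.093 V.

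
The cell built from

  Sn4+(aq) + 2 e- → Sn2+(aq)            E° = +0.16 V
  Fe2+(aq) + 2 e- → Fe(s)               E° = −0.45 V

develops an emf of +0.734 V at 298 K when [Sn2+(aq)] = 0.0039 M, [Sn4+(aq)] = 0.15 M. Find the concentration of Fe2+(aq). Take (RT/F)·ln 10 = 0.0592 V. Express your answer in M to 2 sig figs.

The Sn⁴⁺/Sn²⁺ couple has the larger reduction potential, so it is the cathode: E°cell = +0.16 − (−0.45) = +0.61 V and n = 2.
Rearranging E = E° − (0.0592/n)·log Q gives log Q = 2(+0.61 − (+0.734))/0.0592 = −4.189.
Balancing electrons gives Sn4+(aq) + Fe(s) → Sn2+(aq) + Fe2+(aq); thus Q = ([Sn2+(aq)]·[Fe2+(aq)]) / [Sn4+(aq)].
Solving for the unknown gives log [Fe2+(aq)] = −2.604, so [Fe2+(aq)] ≈ 0.0025 M.

0.0025 M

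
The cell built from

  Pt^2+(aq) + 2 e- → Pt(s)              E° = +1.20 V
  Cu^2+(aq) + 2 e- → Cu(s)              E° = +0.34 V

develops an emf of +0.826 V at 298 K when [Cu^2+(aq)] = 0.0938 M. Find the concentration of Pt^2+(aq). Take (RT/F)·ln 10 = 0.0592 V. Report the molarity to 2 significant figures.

0.0067 M

The Pt²⁺/Pt couple has the larger reduction potential, so it is the cathode: E°cell = +1.20 − (+0.34) = +0.86 V and n = 2.
Since E = E° − (0.0592/n)·log Q, log Q = n(E° − E)/0.0592 = 1.149.
For Pt^2+(aq) + Cu(s) → Pt(s) + Cu^2+(aq), the reaction quotient is Q = [Cu^2+(aq)] / [Pt^2+(aq)].
Substituting the known concentrations and solving, log [Pt^2+(aq)] = −2.177 and [Pt^2+(aq)] = 0.0067 M.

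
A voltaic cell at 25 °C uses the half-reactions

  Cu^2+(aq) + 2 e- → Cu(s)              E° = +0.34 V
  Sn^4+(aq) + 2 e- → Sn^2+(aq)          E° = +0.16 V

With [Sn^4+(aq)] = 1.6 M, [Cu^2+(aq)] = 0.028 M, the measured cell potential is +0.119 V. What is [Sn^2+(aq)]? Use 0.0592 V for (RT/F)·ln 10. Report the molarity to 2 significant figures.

With Cu²⁺/Cu at the cathode and Sn⁴⁺/Sn²⁺ at the anode, E°cell = +0.34 − (+0.16) = +0.18 V (n = 2).
From the Nernst equation, log Q = n(E° − E)/0.0592 = 2·(+0.18 − (+0.119))/0.0592 = 2.061.
The balanced reaction is Cu^2+(aq) + Sn^2+(aq) → Cu(s) + Sn^4+(aq), so Q = [Sn^4+(aq)] / ([Cu^2+(aq)]·[Sn^2+(aq)]).
Isolating [Sn^2+(aq)] in Q = 10^{2.061} yields log [Sn^2+(aq)] = −0.304, i.e. 0.50 M.

0.50 M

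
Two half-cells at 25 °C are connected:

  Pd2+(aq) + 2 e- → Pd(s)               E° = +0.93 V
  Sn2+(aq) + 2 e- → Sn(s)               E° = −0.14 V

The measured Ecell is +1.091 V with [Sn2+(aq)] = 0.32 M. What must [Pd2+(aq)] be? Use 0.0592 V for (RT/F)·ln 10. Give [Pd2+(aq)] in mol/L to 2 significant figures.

With Pd²⁺/Pd at the cathode and Sn²⁺/Sn at the anode, E°cell = +0.93 − (−0.14) = +1.07 V (n = 2).
Since E = E° − (0.0592/n)·log Q, log Q = n(E° − E)/0.0592 = −0.709.
For Pd2+(aq) + Sn(s) → Pd(s) + Sn2+(aq), the reaction quotient is Q = [Sn2+(aq)] / [Pd2+(aq)].
Isolating [Pd2+(aq)] in Q = 10^{−0.709} yields log [Pd2+(aq)] = 0.214, i.e. 1.6 M.

1.6 M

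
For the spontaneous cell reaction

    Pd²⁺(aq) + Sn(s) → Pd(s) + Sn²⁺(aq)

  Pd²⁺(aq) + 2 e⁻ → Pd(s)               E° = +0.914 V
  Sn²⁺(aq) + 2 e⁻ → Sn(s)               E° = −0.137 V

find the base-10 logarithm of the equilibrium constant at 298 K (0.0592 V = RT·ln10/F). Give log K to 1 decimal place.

log K = 35.5

The Pd²⁺/Pd couple is reduced (cathode); E°cell = +0.914 − (−0.137) = +1.051 V with n = 2.
At equilibrium E = 0, so log K = nE°cell / 0.0592 = (2)(+1.051) / 0.0592 = 35.5.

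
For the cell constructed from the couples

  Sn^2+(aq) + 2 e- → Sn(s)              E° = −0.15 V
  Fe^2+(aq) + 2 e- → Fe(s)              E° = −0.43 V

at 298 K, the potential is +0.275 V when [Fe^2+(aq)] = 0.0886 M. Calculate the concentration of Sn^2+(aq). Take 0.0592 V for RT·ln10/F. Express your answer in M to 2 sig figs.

With Sn²⁺/Sn at the cathode and Fe²⁺/Fe at the anode, E°cell = −0.15 − (−0.43) = +0.28 V (n = 2).
Since E = E° − (0.0592/n)·log Q, log Q = n(E° − E)/0.0592 = 0.169.
The balanced reaction is Sn^2+(aq) + Fe(s) → Sn(s) + Fe^2+(aq), so Q = [Fe^2+(aq)] / [Sn^2+(aq)].
Substituting the known concentrations and solving, log [Sn^2+(aq)] = −1.222 and [Sn^2+(aq)] = 0.060 M.

0.060 M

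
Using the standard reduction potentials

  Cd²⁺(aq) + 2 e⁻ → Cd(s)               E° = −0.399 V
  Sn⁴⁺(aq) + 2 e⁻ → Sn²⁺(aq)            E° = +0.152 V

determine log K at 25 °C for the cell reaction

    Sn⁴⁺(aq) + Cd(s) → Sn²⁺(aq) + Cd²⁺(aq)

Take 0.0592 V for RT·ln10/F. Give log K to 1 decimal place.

log K = 18.6

The Sn⁴⁺/Sn²⁺ couple is reduced (cathode); E°cell = +0.152 − (−0.399) = +0.551 V with n = 2.
At equilibrium E = 0, so log K = nE°cell / 0.0592 = (2)(+0.551) / 0.0592 = 18.6.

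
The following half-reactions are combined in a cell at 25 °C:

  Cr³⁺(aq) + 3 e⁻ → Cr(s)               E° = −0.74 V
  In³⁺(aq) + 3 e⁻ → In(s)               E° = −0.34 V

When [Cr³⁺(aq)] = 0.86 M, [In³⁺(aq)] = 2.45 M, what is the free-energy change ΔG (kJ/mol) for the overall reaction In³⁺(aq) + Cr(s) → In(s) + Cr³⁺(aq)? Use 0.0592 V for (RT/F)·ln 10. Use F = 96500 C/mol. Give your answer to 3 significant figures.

−118 kJ/mol

The standard cell potential is −0.34 − (−0.74) = +0.40 V, with n = 3 electrons in the balanced equation.
Q = [Cr³⁺(aq)] / [In³⁺(aq)] = 0.351, so log Q = −0.455 and E = +0.40 − (0.0592/3)(−0.455) = +0.4090 V.
Then ΔG = −nFE = −3 × 96500 × +0.4090 J/mol = −118 kJ/mol.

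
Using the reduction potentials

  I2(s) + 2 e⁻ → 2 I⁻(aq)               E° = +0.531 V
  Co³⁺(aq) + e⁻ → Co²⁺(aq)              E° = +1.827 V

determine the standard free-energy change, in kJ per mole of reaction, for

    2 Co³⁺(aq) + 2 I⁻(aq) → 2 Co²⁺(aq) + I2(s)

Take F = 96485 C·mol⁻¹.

−250 kJ/mol

In the reaction as written Co³⁺(aq) is reduced, so the Co³⁺/Co²⁺ couple is the cathode and I₂/I⁻ is the anode.
E°cell = +1.827 − (+0.531) = +1.296 V; balancing electrons gives n = 2.
ΔG° = −nFE°cell = −(2)(96485)(+1.296) J/mol = −250 kJ/mol.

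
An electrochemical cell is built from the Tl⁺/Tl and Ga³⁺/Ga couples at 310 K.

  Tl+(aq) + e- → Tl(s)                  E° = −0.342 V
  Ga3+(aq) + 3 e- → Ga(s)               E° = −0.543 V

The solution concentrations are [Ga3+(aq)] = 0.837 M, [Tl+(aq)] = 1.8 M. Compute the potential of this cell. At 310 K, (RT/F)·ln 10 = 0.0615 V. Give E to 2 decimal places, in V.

+0.22 V

The Tl⁺/Tl couple has the more positive E°, so it is the cathode; Ga³⁺/Ga is the anode.
E°cell = E°cat − E°an = −0.342 − (−0.543) = +0.201 V; n = 3.
Balancing gives 3 Tl+(aq) + Ga(s) → 3 Tl(s) + Ga3+(aq); hence Q = [Ga3+(aq)] / [Tl+(aq)]^3 = 0.144 (log Q = −0.843).
Applying E = E° − (RT ln10/nF)·log Q gives +0.201 − (0.0615/3)(−0.843) = +0.22 V.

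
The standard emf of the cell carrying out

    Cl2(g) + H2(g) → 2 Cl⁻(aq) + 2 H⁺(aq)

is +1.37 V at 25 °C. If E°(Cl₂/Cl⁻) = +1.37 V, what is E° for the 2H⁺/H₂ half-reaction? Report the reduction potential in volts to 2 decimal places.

+0.00 V

In the reaction as written the Cl₂/Cl⁻ couple is reduced (cathode) and 2H⁺/H₂ is oxidized (anode), so E°cell = E°(Cl₂/Cl⁻) − E°(2H⁺/H₂).
E°(2H⁺/H₂) = E°(cathode) − E°cell = +1.37 − (+1.37) = +0.00 V.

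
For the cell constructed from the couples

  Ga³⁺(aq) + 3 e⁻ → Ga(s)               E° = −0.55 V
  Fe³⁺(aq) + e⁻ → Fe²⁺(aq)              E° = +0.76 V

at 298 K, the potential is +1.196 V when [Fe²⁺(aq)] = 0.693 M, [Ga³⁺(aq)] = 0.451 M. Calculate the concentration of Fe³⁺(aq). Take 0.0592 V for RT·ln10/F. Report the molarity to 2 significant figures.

Fe³⁺/Fe²⁺ is the cathode (higher E°); E°cell = +0.76 − (−0.55) = +1.31 V with n = 3.
Since E = E° − (0.0592/n)·log Q, log Q = n(E° − E)/0.0592 = 5.777.
For 3 Fe³⁺(aq) + Ga(s) → 3 Fe²⁺(aq) + Ga³⁺(aq), the reaction quotient is Q = ([Fe²⁺(aq)]^3·[Ga³⁺(aq)]) / [Fe³⁺(aq)]^3.
Solving for the unknown gives log [Fe³⁺(aq)] = −2.200, so [Fe³⁺(aq)] ≈ 0.0063 M.

0.0063 M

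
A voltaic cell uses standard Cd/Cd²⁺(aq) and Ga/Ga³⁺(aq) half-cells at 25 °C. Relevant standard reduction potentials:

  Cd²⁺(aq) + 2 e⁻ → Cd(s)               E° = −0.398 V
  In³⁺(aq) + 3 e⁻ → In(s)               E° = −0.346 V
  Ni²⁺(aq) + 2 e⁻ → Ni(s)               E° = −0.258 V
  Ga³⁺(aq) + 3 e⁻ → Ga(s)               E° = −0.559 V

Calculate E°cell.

+0.161 V

The Cd²⁺/Cd couple has the higher E°, so Cd ion is reduced (cathode) and Ga is oxidized (anode).
E°cell = E°(cathode) − E°(anode) = −0.398 − (−0.559) = +0.161 V.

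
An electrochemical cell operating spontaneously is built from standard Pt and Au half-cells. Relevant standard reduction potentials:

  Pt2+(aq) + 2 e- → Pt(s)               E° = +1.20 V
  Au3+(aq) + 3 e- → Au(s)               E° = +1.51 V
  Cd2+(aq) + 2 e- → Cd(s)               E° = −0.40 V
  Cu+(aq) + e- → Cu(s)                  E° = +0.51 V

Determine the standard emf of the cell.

The Au³⁺/Au couple has the higher E°, so Au ion is reduced (cathode) and Pt is oxidized (anode).
E°cell = E°(cathode) − E°(anode) = +1.51 − (+1.20) = +0.31 V.

+0.31 V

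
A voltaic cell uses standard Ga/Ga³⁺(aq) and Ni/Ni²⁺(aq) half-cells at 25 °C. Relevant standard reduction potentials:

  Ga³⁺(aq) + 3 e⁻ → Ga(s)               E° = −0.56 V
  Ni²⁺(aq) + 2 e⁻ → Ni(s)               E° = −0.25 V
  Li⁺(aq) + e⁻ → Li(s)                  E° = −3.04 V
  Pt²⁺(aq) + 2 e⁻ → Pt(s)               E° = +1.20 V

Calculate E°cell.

Of the two couples in this cell, the one with the more positive reduction potential is reduced at the cathode: here that is Ni²⁺/Ni (−0.25 V); Ga³⁺/Ga (−0.56 V) is the anode.
E°cell = E°(cathode) − E°(anode) = −0.25 − (−0.56) = +0.31 V.

+0.31 V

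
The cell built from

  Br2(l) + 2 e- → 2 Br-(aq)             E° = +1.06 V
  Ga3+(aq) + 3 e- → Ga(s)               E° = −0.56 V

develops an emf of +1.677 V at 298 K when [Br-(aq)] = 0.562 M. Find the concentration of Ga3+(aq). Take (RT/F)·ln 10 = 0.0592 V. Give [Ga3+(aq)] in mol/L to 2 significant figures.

The Br₂/Br⁻ couple has the larger reduction potential, so it is the cathode: E°cell = +1.06 − (−0.56) = +1.62 V and n = 6.
From the Nernst equation, log Q = n(E° − E)/0.0592 = 6·(+1.62 − (+1.677))/0.0592 = −5.777.
The balanced reaction is 3 Br2(l) + 2 Ga(s) → 6 Br-(aq) + 2 Ga3+(aq), so Q = [Br-(aq)]^6·[Ga3+(aq)]^2.
Solving for the unknown gives log [Ga3+(aq)] = −2.138, so [Ga3+(aq)] ≈ 0.0073 M.

0.0073 M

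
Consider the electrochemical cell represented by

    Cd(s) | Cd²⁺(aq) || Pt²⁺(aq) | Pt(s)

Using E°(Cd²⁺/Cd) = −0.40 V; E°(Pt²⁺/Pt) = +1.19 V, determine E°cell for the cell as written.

+1.59 V

By convention the left-hand electrode in cell notation is the anode (oxidation) and the right-hand electrode is the cathode (reduction).
E°cell = E°(right) − E°(left) = +1.19 − (−0.40) = +1.59 V.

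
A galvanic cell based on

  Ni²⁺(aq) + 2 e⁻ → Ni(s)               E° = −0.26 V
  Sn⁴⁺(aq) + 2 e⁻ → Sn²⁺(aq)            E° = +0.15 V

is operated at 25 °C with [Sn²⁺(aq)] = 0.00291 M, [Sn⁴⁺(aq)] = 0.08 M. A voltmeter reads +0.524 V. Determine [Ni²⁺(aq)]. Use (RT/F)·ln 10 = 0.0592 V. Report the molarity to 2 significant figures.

Sn⁴⁺/Sn²⁺ is the cathode (higher E°); E°cell = +0.15 − (−0.26) = +0.41 V with n = 2.
Rearranging E = E° − (0.0592/n)·log Q gives log Q = 2(+0.41 − (+0.524))/0.0592 = −3.851.
Balancing electrons gives Sn⁴⁺(aq) + Ni(s) → Sn²⁺(aq) + Ni²⁺(aq); thus Q = ([Sn²⁺(aq)]·[Ni²⁺(aq)]) / [Sn⁴⁺(aq)].
Solving for the unknown gives log [Ni²⁺(aq)] = −2.412, so [Ni²⁺(aq)] ≈ 0.0039 M.

0.0039 M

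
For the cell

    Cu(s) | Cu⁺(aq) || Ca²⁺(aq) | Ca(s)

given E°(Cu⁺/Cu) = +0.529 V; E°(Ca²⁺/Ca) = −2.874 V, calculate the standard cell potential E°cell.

By convention the left-hand electrode in cell notation is the anode (oxidation) and the right-hand electrode is the cathode (reduction).
E°cell = E°(right) − E°(left) = −2.874 − (+0.529) = −3.403 V.
The negative sign shows that, as written, the cell would require an external voltage to drive the reaction.

−3.403 V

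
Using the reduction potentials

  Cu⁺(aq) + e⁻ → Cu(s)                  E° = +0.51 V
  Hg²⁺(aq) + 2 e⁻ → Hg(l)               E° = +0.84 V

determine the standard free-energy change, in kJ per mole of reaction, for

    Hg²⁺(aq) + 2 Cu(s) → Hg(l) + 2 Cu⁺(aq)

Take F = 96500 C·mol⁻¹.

In the reaction as written Hg²⁺(aq) is reduced, so the Hg²⁺/Hg couple is the cathode and Cu⁺/Cu is the anode.
E°cell = +0.84 − (+0.51) = +0.33 V; balancing electrons gives n = 2.
ΔG° = −nFE°cell = −(2)(96500)(+0.33) J/mol = −63.7 kJ/mol.

−63.7 kJ/mol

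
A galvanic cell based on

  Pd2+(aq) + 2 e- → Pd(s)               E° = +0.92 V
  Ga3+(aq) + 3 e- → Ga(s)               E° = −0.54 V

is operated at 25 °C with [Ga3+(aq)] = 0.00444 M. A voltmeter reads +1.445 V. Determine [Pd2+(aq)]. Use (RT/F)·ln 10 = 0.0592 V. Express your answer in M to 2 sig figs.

With Pd²⁺/Pd at the cathode and Ga³⁺/Ga at the anode, E°cell = +0.92 − (−0.54) = +1.46 V (n = 6).
Since E = E° − (0.0592/n)·log Q, log Q = n(E° − E)/0.0592 = 1.520.
The balanced reaction is 3 Pd2+(aq) + 2 Ga(s) → 3 Pd(s) + 2 Ga3+(aq), so Q = [Ga3+(aq)]^2 / [Pd2+(aq)]^3.
Isolating [Pd2+(aq)] in Q = 10^{1.520} yields log [Pd2+(aq)] = −2.075, i.e. 0.0084 M.

0.0084 M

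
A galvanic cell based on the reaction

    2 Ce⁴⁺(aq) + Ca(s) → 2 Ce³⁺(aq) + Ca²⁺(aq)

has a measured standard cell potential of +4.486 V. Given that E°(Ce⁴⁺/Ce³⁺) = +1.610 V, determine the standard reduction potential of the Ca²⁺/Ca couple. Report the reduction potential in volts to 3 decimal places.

−2.876 V

In the reaction as written the Ce⁴⁺/Ce³⁺ couple is reduced (cathode) and Ca²⁺/Ca is oxidized (anode), so E°cell = E°(Ce⁴⁺/Ce³⁺) − E°(Ca²⁺/Ca).
E°(Ca²⁺/Ca) = E°(cathode) − E°cell = +1.610 − (+4.486) = −2.876 V.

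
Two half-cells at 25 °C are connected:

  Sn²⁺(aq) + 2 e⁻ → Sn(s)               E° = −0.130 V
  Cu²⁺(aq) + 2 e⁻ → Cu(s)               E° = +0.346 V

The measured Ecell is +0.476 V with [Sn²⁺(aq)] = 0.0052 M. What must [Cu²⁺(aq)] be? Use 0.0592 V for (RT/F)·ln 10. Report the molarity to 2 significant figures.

0.0052 M

Cu²⁺/Cu is the cathode (higher E°); E°cell = +0.346 − (−0.130) = +0.476 V with n = 2.
From the Nernst equation, log Q = n(E° − E)/0.0592 = 2·(+0.476 − (+0.476))/0.0592 = 0.000.
For Cu²⁺(aq) + Sn(s) → Cu(s) + Sn²⁺(aq), the reaction quotient is Q = [Sn²⁺(aq)] / [Cu²⁺(aq)].
Solving for the unknown gives log [Cu²⁺(aq)] = −2.284, so [Cu²⁺(aq)] ≈ 0.0052 M.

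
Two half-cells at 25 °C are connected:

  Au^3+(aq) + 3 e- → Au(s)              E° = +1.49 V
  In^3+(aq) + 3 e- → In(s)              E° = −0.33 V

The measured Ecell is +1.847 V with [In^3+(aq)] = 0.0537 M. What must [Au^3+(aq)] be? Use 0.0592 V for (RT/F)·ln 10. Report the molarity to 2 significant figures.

Au³⁺/Au is the cathode (higher E°); E°cell = +1.49 − (−0.33) = +1.82 V with n = 3.
From the Nernst equation, log Q = n(E° − E)/0.0592 = 3·(+1.82 − (+1.847))/0.0592 = −1.368.
For Au^3+(aq) + In(s) → Au(s) + In^3+(aq), the reaction quotient is Q = [In^3+(aq)] / [Au^3+(aq)].
Substituting the known concentrations and solving, log [Au^3+(aq)] = 0.098 and [Au^3+(aq)] = 1.3 M.

1.3 M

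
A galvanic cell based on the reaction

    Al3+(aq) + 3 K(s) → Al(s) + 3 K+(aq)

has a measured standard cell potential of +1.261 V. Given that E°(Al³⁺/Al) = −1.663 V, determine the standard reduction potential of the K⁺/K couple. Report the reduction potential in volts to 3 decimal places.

In the reaction as written the Al³⁺/Al couple is reduced (cathode) and K⁺/K is oxidized (anode), so E°cell = E°(Al³⁺/Al) − E°(K⁺/K).
E°(K⁺/K) = E°(cathode) − E°cell = −1.663 − (+1.261) = −2.924 V.

−2.924 V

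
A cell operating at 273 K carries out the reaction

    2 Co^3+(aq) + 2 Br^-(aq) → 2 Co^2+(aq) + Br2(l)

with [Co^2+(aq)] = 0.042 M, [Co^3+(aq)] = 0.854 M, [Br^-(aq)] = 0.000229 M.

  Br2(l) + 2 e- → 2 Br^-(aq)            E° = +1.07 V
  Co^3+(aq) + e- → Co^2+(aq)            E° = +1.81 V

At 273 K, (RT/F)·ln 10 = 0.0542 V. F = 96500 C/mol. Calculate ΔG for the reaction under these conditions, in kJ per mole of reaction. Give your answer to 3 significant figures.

−118 kJ/mol

The standard cell potential is +1.81 − (+1.07) = +0.74 V, with n = 2 electrons in the balanced equation.
Q = [Co^2+(aq)]^2 / ([Co^3+(aq)]^2·[Br^-(aq)]^2) = 4.61×10^4, so log Q = 4.664 and E = +0.74 − (0.0542/2)(4.664) = +0.6136 V.
Then ΔG = −nFE = −2 × 96500 × +0.6136 J/mol = −118 kJ/mol.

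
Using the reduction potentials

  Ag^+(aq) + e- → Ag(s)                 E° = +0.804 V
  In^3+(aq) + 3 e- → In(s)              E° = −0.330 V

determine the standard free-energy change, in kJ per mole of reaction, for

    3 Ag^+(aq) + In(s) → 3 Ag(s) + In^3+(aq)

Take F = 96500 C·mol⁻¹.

In the reaction as written Ag^+(aq) is reduced, so the Ag⁺/Ag couple is the cathode and In³⁺/In is the anode.
E°cell = +0.804 − (−0.330) = +1.134 V; balancing electrons gives n = 3.
ΔG° = −nFE°cell = −(3)(96500)(+1.134) J/mol = −328 kJ/mol.

−328 kJ/mol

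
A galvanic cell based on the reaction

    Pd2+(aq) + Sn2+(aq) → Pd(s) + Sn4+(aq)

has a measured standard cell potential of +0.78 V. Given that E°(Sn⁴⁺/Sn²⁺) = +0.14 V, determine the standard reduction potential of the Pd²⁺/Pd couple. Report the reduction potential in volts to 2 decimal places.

+0.92 V

In the reaction as written the Pd²⁺/Pd couple is reduced (cathode) and Sn⁴⁺/Sn²⁺ is oxidized (anode), so E°cell = E°(Pd²⁺/Pd) − E°(Sn⁴⁺/Sn²⁺).
E°(Pd²⁺/Pd) = E°cell + E°(anode) = +0.78 + (+0.14) = +0.92 V.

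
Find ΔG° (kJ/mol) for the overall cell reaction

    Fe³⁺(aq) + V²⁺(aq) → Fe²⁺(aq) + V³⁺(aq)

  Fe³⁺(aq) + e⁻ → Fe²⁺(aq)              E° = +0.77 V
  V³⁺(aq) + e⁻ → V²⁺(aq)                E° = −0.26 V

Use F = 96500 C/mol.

In the reaction as written Fe³⁺(aq) is reduced, so the Fe³⁺/Fe²⁺ couple is the cathode and V³⁺/V²⁺ is the anode.
E°cell = +0.77 − (−0.26) = +1.03 V; balancing electrons gives n = 1.
ΔG° = −nFE°cell = −(1)(96500)(+1.03) J/mol = −99.4 kJ/mol.

−99.4 kJ/mol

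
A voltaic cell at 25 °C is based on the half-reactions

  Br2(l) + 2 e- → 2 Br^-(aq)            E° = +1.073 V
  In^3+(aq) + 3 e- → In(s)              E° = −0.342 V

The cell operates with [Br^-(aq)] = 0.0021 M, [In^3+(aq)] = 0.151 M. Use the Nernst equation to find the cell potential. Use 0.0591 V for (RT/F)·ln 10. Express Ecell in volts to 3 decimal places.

+1.589 V

Br₂/Br⁻ is reduced (cathode, E° = +1.073 V) and In³⁺/In is oxidized (anode).
The standard potential is +1.073 − (−0.342) = +1.415 V and the balanced reaction transfers n = 6 electrons.
The balanced reaction is 3 Br2(l) + 2 In(s) → 6 Br^-(aq) + 2 In^3+(aq), so Q = [Br^-(aq)]^6·[In^3+(aq)]^2 = 1.96×10^−18 and log Q = −17.709.
By the Nernst equation, E = +1.415 − (0.0591/6)·(−17.709) = +1.589 V.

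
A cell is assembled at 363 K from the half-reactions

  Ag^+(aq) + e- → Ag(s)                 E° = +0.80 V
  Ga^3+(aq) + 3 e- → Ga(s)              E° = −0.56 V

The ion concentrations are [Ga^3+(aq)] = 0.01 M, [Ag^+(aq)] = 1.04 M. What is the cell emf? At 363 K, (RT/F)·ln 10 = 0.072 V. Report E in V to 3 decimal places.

Ag⁺/Ag is reduced (cathode, E° = +0.80 V) and Ga³⁺/Ga is oxidized (anode).
E°cell = E°cat − E°an = +0.80 − (−0.56) = +1.36 V; n = 3.
For the overall reaction 3 Ag^+(aq) + Ga(s) → 3 Ag(s) + Ga^3+(aq), Q = [Ga^3+(aq)] / [Ag^+(aq)]^3 = 0.00889, giving log Q = −2.051.
E = E° − (0.072/n)·log Q = +1.36 − (0.072/3)(−2.051) = +1.409 V.

+1.409 V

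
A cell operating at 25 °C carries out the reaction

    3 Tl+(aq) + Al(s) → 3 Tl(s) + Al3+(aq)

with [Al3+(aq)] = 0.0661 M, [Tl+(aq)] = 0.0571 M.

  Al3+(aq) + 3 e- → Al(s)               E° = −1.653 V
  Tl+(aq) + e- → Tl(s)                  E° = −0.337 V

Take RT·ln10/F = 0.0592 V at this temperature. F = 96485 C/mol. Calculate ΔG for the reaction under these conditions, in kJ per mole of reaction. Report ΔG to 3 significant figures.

The standard cell potential is −0.337 − (−1.653) = +1.316 V, with n = 3 electrons in the balanced equation.
The reaction quotient is [Al3+(aq)] / [Tl+(aq)]^3 = 355; by Nernst, E = +1.316 − (0.0592/3)(2.550) = +1.2657 V.
Finally ΔG = −nFE = −(3)(96485 C/mol)(+1.2657 V) = −366 kJ/mol.

−366 kJ/mol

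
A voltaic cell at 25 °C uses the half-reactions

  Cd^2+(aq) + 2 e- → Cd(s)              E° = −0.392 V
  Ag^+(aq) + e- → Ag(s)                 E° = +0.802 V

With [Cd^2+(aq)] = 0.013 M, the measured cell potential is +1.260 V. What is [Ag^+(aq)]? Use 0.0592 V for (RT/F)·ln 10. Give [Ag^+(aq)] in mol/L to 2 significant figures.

1.5 M

With Ag⁺/Ag at the cathode and Cd²⁺/Cd at the anode, E°cell = +0.802 − (−0.392) = +1.194 V (n = 2).
Since E = E° − (0.0592/n)·log Q, log Q = n(E° − E)/0.0592 = −2.230.
For 2 Ag^+(aq) + Cd(s) → 2 Ag(s) + Cd^2+(aq), the reaction quotient is Q = [Cd^2+(aq)] / [Ag^+(aq)]^2.
Isolating [Ag^+(aq)] in Q = 10^{−2.230} yields log [Ag^+(aq)] = 0.172, i.e. 1.5 M.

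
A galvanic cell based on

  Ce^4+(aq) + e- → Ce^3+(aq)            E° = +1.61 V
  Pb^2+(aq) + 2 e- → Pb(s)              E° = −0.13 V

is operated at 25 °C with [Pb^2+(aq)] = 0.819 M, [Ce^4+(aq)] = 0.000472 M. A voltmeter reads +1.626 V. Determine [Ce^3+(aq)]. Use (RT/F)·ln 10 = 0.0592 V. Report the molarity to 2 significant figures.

0.044 M

With Ce⁴⁺/Ce³⁺ at the cathode and Pb²⁺/Pb at the anode, E°cell = +1.61 − (−0.13) = +1.74 V (n = 2).
From the Nernst equation, log Q = n(E° − E)/0.0592 = 2·(+1.74 − (+1.626))/0.0592 = 3.851.
The balanced reaction is 2 Ce^4+(aq) + Pb(s) → 2 Ce^3+(aq) + Pb^2+(aq), so Q = ([Ce^3+(aq)]^2·[Pb^2+(aq)]) / [Ce^4+(aq)]^2.
Isolating [Ce^3+(aq)] in Q = 10^{3.851} yields log [Ce^3+(aq)] = −1.357, i.e. 0.044 M.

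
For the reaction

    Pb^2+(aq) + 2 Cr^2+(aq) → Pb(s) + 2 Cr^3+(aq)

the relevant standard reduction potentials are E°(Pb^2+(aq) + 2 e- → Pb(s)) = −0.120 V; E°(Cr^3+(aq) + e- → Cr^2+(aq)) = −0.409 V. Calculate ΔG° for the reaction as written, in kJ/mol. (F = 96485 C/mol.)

In the reaction as written Pb^2+(aq) is reduced, so the Pb²⁺/Pb couple is the cathode and Cr³⁺/Cr²⁺ is the anode.
E°cell = −0.120 − (−0.409) = +0.289 V; balancing electrons gives n = 2.
ΔG° = −nFE°cell = −(2)(96485)(+0.289) J/mol = −55.8 kJ/mol.

−55.8 kJ/mol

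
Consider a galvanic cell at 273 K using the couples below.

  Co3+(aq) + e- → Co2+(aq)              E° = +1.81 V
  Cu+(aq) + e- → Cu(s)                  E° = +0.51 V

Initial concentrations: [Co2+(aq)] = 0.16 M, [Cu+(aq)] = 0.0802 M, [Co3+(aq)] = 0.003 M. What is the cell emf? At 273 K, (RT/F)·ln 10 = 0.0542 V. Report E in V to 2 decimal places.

+1.27 V

Since E°(Co³⁺/Co²⁺) > E°(Cu⁺/Cu), Co³⁺/Co²⁺ serves as the cathode.
E°cell = E°cat − E°an = +1.81 − (+0.51) = +1.30 V; n = 1.
The balanced reaction is Co3+(aq) + Cu(s) → Co2+(aq) + Cu+(aq), so Q = ([Co2+(aq)]·[Cu+(aq)]) / [Co3+(aq)] = 4.28 and log Q = 0.631.
Applying E = E° − (RT ln10/nF)·log Q gives +1.30 − (0.0542/1)(0.631) = +1.27 V.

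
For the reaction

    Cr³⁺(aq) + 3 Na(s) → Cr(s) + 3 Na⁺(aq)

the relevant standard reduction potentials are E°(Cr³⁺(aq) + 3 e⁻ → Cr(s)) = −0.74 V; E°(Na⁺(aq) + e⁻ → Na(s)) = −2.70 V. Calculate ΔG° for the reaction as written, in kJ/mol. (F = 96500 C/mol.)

−567 kJ/mol

In the reaction as written Cr³⁺(aq) is reduced, so the Cr³⁺/Cr couple is the cathode and Na⁺/Na is the anode.
E°cell = −0.74 − (−2.70) = +1.96 V; balancing electrons gives n = 3.
ΔG° = −nFE°cell = −(3)(96500)(+1.96) J/mol = −567 kJ/mol.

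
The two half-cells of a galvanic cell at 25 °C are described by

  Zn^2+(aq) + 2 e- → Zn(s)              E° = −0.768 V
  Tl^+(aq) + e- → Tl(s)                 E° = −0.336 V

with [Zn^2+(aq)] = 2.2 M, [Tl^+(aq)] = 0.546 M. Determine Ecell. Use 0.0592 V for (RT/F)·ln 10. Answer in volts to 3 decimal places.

+0.406 V

Since E°(Tl⁺/Tl) > E°(Zn²⁺/Zn), Tl⁺/Tl serves as the cathode.
E°cell = E°cat − E°an = −0.336 − (−0.768) = +0.432 V; n = 2.
The balanced reaction is 2 Tl^+(aq) + Zn(s) → 2 Tl(s) + Zn^2+(aq), so Q = [Zn^2+(aq)] / [Tl^+(aq)]^2 = 7.38 and log Q = 0.868.
E = E° − (0.0592/n)·log Q = +0.432 − (0.0592/2)(0.868) = +0.406 V.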